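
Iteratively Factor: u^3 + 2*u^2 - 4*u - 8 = (u - 2)*(u^2 + 4*u + 4) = (u - 2)*(u + 2)*(u + 2)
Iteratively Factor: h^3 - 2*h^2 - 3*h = (h - 3)*(h^2 + h) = h*(h - 3)*(h + 1)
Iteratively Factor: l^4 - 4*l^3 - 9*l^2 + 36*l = (l)*(l^3 - 4*l^2 - 9*l + 36) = l*(l + 3)*(l^2 - 7*l + 12) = l*(l - 4)*(l + 3)*(l - 3)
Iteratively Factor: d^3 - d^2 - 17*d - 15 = (d - 5)*(d^2 + 4*d + 3) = (d - 5)*(d + 3)*(d + 1)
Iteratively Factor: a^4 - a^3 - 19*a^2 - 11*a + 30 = (a - 5)*(a^3 + 4*a^2 + a - 6) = (a - 5)*(a + 2)*(a^2 + 2*a - 3) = (a - 5)*(a - 1)*(a + 2)*(a + 3)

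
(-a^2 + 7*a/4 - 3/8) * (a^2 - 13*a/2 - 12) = -a^4 + 33*a^3/4 + a^2/4 - 297*a/16 + 9/2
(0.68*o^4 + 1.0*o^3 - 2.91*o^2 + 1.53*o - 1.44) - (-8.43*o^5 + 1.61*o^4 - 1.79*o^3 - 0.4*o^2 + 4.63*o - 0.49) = 8.43*o^5 - 0.93*o^4 + 2.79*o^3 - 2.51*o^2 - 3.1*o - 0.95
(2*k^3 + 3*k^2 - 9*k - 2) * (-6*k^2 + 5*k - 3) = -12*k^5 - 8*k^4 + 63*k^3 - 42*k^2 + 17*k + 6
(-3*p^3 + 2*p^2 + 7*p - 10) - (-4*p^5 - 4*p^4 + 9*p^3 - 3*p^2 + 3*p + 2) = 4*p^5 + 4*p^4 - 12*p^3 + 5*p^2 + 4*p - 12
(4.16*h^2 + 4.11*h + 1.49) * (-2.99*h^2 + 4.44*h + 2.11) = -12.4384*h^4 + 6.1815*h^3 + 22.5709*h^2 + 15.2877*h + 3.1439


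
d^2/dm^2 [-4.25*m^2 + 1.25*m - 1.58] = -8.50000000000000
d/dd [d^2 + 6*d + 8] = 2*d + 6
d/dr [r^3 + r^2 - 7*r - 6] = 3*r^2 + 2*r - 7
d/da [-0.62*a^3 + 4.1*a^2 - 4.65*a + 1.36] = -1.86*a^2 + 8.2*a - 4.65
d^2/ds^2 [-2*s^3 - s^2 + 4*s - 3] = -12*s - 2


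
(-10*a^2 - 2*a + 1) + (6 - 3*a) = -10*a^2 - 5*a + 7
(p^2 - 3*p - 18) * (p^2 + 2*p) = p^4 - p^3 - 24*p^2 - 36*p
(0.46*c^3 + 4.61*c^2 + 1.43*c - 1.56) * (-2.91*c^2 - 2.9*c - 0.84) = -1.3386*c^5 - 14.7491*c^4 - 17.9167*c^3 - 3.4798*c^2 + 3.3228*c + 1.3104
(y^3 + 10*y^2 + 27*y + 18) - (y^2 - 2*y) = y^3 + 9*y^2 + 29*y + 18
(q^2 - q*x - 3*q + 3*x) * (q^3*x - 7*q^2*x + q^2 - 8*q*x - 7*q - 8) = q^5*x - q^4*x^2 - 10*q^4*x + q^4 + 10*q^3*x^2 + 12*q^3*x - 10*q^3 - 13*q^2*x^2 + 34*q^2*x + 13*q^2 - 24*q*x^2 - 13*q*x + 24*q - 24*x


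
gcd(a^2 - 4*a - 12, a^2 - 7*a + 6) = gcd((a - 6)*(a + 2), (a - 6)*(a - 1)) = a - 6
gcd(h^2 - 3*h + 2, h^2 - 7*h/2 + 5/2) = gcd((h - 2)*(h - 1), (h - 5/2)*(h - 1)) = h - 1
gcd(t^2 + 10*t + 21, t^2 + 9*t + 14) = t + 7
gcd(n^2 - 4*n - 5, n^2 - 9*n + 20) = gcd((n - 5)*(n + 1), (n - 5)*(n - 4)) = n - 5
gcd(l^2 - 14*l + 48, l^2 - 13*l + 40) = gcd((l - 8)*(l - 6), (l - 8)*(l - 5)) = l - 8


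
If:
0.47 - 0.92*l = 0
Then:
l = 0.51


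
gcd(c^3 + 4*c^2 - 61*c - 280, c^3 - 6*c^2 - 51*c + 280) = c^2 - c - 56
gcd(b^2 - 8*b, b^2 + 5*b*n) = b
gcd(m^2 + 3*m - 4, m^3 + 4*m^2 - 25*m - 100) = m + 4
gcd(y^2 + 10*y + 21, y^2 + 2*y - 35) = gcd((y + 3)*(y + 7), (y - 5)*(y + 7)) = y + 7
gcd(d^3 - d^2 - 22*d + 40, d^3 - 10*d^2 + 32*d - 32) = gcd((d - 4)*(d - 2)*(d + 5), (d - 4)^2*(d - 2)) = d^2 - 6*d + 8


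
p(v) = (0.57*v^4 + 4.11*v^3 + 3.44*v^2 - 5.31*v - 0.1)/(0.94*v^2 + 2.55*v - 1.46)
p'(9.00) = 13.60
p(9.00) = 71.36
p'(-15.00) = -15.51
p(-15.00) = 92.20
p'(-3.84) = -17.87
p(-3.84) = -14.48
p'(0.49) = 20527.37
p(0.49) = -89.48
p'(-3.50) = -73.71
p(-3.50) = -26.60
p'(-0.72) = 1.06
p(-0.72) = -1.47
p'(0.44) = 192.18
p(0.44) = 8.97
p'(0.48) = 12493.39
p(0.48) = 70.61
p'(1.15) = 4.67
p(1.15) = 2.06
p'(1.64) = 4.73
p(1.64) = 4.32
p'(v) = (-1.88*v - 2.55)*(0.57*v^4 + 4.11*v^3 + 3.44*v^2 - 5.31*v - 0.1)/(0.94*v^2 + 2.55*v - 1.46)^2 + (2.28*v^3 + 12.33*v^2 + 6.88*v - 5.31)/(0.94*v^2 + 2.55*v - 1.46)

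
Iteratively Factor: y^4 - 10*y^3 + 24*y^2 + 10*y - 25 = (y - 5)*(y^3 - 5*y^2 - y + 5) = (y - 5)^2*(y^2 - 1) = (y - 5)^2*(y + 1)*(y - 1)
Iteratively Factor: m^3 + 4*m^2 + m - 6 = (m + 3)*(m^2 + m - 2) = (m - 1)*(m + 3)*(m + 2)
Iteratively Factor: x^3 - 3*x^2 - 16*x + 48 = (x - 4)*(x^2 + x - 12) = (x - 4)*(x + 4)*(x - 3)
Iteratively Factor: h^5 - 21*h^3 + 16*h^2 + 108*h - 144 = (h + 4)*(h^4 - 4*h^3 - 5*h^2 + 36*h - 36) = (h + 3)*(h + 4)*(h^3 - 7*h^2 + 16*h - 12) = (h - 2)*(h + 3)*(h + 4)*(h^2 - 5*h + 6) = (h - 3)*(h - 2)*(h + 3)*(h + 4)*(h - 2)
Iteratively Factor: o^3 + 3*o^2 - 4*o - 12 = (o + 3)*(o^2 - 4) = (o - 2)*(o + 3)*(o + 2)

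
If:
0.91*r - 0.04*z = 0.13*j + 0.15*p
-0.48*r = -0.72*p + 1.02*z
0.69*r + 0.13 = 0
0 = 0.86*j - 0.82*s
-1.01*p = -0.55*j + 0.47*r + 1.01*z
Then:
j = -0.94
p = -0.30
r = -0.19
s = -0.98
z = -0.12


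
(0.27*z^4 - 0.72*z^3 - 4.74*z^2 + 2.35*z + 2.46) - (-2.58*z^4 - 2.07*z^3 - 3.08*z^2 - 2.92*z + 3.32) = 2.85*z^4 + 1.35*z^3 - 1.66*z^2 + 5.27*z - 0.86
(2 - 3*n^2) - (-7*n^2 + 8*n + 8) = 4*n^2 - 8*n - 6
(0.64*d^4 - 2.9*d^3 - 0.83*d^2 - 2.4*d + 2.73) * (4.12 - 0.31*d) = -0.1984*d^5 + 3.5358*d^4 - 11.6907*d^3 - 2.6756*d^2 - 10.7343*d + 11.2476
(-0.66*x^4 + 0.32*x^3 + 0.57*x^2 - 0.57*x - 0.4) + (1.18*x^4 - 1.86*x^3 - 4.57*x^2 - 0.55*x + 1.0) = 0.52*x^4 - 1.54*x^3 - 4.0*x^2 - 1.12*x + 0.6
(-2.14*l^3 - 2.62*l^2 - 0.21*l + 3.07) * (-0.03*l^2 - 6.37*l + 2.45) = 0.0642*l^5 + 13.7104*l^4 + 11.4527*l^3 - 5.1734*l^2 - 20.0704*l + 7.5215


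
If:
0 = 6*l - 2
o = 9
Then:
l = 1/3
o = 9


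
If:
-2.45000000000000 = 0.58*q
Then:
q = -4.22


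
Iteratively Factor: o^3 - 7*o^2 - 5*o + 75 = (o - 5)*(o^2 - 2*o - 15) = (o - 5)*(o + 3)*(o - 5)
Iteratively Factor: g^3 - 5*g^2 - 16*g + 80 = (g - 5)*(g^2 - 16) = (g - 5)*(g + 4)*(g - 4)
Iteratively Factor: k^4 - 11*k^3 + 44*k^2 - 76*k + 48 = (k - 2)*(k^3 - 9*k^2 + 26*k - 24) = (k - 2)^2*(k^2 - 7*k + 12) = (k - 3)*(k - 2)^2*(k - 4)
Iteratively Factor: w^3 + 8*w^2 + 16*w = (w)*(w^2 + 8*w + 16) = w*(w + 4)*(w + 4)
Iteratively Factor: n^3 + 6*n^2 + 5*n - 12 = (n + 3)*(n^2 + 3*n - 4) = (n - 1)*(n + 3)*(n + 4)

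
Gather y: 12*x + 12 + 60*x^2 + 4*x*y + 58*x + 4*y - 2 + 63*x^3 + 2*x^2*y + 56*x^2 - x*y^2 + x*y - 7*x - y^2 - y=63*x^3 + 116*x^2 + 63*x + y^2*(-x - 1) + y*(2*x^2 + 5*x + 3) + 10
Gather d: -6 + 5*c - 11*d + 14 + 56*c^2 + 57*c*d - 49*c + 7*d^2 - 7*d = 56*c^2 - 44*c + 7*d^2 + d*(57*c - 18) + 8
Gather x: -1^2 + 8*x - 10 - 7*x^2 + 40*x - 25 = -7*x^2 + 48*x - 36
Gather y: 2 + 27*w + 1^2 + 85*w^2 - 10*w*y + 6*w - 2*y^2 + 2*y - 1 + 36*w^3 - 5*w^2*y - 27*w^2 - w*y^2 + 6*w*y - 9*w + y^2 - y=36*w^3 + 58*w^2 + 24*w + y^2*(-w - 1) + y*(-5*w^2 - 4*w + 1) + 2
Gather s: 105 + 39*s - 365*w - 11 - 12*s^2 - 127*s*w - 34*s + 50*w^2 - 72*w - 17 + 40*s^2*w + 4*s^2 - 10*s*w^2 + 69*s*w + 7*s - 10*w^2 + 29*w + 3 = s^2*(40*w - 8) + s*(-10*w^2 - 58*w + 12) + 40*w^2 - 408*w + 80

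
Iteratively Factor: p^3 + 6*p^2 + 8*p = (p + 4)*(p^2 + 2*p) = p*(p + 4)*(p + 2)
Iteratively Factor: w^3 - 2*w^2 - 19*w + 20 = (w + 4)*(w^2 - 6*w + 5) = (w - 5)*(w + 4)*(w - 1)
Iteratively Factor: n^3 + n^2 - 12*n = (n - 3)*(n^2 + 4*n) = (n - 3)*(n + 4)*(n)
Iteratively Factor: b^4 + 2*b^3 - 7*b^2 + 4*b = (b + 4)*(b^3 - 2*b^2 + b) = b*(b + 4)*(b^2 - 2*b + 1) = b*(b - 1)*(b + 4)*(b - 1)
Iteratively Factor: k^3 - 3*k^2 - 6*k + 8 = (k + 2)*(k^2 - 5*k + 4) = (k - 4)*(k + 2)*(k - 1)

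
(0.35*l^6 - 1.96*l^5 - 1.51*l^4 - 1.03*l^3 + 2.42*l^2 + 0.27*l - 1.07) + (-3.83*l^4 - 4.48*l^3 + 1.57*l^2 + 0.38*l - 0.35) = 0.35*l^6 - 1.96*l^5 - 5.34*l^4 - 5.51*l^3 + 3.99*l^2 + 0.65*l - 1.42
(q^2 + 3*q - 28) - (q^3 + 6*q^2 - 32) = -q^3 - 5*q^2 + 3*q + 4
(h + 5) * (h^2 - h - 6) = h^3 + 4*h^2 - 11*h - 30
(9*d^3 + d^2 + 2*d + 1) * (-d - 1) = -9*d^4 - 10*d^3 - 3*d^2 - 3*d - 1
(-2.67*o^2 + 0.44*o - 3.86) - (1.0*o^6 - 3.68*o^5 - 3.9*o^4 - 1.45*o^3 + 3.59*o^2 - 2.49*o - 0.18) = -1.0*o^6 + 3.68*o^5 + 3.9*o^4 + 1.45*o^3 - 6.26*o^2 + 2.93*o - 3.68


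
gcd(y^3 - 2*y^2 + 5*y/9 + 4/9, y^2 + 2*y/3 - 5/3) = y - 1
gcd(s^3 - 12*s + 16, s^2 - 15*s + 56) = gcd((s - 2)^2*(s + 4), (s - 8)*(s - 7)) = 1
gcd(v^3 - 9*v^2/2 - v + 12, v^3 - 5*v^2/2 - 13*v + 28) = v^2 - 6*v + 8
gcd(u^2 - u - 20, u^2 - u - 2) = 1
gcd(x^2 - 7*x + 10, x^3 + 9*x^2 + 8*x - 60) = x - 2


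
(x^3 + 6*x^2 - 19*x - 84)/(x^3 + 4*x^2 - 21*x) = (x^2 - x - 12)/(x*(x - 3))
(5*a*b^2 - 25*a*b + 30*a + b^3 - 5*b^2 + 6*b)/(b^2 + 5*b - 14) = (5*a*b - 15*a + b^2 - 3*b)/(b + 7)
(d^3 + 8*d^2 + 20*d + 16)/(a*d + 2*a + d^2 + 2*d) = (d^2 + 6*d + 8)/(a + d)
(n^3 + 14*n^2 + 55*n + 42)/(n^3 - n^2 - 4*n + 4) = (n^3 + 14*n^2 + 55*n + 42)/(n^3 - n^2 - 4*n + 4)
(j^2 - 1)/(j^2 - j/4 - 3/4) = 4*(j + 1)/(4*j + 3)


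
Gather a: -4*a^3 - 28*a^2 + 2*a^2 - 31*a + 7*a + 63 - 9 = -4*a^3 - 26*a^2 - 24*a + 54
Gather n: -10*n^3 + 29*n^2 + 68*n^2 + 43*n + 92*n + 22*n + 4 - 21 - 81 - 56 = -10*n^3 + 97*n^2 + 157*n - 154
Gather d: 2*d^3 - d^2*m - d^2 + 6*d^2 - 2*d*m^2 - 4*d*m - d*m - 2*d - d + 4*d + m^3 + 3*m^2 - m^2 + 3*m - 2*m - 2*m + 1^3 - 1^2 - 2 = 2*d^3 + d^2*(5 - m) + d*(-2*m^2 - 5*m + 1) + m^3 + 2*m^2 - m - 2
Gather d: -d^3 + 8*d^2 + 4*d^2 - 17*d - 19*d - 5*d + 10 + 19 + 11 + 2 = -d^3 + 12*d^2 - 41*d + 42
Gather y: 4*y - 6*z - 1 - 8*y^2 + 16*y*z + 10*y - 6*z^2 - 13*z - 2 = -8*y^2 + y*(16*z + 14) - 6*z^2 - 19*z - 3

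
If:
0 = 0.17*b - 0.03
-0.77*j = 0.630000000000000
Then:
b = 0.18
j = -0.82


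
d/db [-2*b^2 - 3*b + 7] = -4*b - 3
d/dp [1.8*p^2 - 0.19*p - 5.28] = 3.6*p - 0.19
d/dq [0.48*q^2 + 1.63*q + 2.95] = 0.96*q + 1.63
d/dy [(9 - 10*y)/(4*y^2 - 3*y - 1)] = (40*y^2 - 72*y + 37)/(16*y^4 - 24*y^3 + y^2 + 6*y + 1)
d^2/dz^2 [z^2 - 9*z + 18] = 2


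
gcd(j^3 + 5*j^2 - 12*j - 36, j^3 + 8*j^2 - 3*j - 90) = j^2 + 3*j - 18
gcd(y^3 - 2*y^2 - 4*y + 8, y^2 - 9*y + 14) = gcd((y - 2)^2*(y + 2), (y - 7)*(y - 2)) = y - 2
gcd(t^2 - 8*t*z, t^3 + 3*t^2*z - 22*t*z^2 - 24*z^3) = 1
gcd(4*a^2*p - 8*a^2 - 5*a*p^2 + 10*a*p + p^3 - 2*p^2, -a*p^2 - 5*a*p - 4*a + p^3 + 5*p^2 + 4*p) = -a + p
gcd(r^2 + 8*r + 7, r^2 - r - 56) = r + 7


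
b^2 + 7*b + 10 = (b + 2)*(b + 5)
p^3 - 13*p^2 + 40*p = p*(p - 8)*(p - 5)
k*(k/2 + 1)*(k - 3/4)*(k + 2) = k^4/2 + 13*k^3/8 + k^2/2 - 3*k/2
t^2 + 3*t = t*(t + 3)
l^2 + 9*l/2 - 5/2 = (l - 1/2)*(l + 5)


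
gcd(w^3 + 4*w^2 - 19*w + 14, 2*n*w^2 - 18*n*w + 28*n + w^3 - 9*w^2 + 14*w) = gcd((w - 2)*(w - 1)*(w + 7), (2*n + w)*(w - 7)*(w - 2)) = w - 2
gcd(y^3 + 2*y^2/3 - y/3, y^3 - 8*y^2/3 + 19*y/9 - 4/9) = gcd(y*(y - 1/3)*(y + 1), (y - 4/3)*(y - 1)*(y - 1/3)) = y - 1/3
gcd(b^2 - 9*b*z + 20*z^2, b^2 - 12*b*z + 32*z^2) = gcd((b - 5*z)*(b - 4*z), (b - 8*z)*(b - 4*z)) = -b + 4*z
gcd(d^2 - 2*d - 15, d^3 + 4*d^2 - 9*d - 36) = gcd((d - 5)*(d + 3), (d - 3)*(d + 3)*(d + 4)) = d + 3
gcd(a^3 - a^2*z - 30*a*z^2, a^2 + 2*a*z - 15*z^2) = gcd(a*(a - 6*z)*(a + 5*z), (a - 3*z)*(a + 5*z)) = a + 5*z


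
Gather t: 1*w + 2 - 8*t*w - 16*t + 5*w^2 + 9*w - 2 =t*(-8*w - 16) + 5*w^2 + 10*w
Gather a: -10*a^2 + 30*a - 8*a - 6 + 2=-10*a^2 + 22*a - 4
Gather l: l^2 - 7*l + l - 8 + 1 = l^2 - 6*l - 7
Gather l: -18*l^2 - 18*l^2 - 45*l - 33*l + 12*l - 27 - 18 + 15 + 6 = -36*l^2 - 66*l - 24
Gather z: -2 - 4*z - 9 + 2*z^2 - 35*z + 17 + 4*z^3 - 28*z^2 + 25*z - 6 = 4*z^3 - 26*z^2 - 14*z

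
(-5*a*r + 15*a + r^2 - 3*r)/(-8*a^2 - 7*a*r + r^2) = (5*a*r - 15*a - r^2 + 3*r)/(8*a^2 + 7*a*r - r^2)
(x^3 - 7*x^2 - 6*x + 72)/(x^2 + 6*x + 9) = (x^2 - 10*x + 24)/(x + 3)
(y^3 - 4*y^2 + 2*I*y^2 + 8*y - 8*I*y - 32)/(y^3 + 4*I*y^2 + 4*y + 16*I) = (y - 4)/(y + 2*I)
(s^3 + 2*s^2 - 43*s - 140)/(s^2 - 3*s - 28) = s + 5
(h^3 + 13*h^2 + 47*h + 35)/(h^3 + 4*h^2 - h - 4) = (h^2 + 12*h + 35)/(h^2 + 3*h - 4)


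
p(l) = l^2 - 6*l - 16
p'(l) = 2*l - 6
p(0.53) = -18.90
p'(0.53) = -4.94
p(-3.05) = 11.60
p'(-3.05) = -12.10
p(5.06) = -20.76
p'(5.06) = 4.12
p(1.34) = -22.24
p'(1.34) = -3.32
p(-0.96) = -9.32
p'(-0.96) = -7.92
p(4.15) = -23.68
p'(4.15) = 2.30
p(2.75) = -24.94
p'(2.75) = -0.50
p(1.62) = -23.10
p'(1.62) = -2.76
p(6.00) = -16.00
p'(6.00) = 6.00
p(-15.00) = 299.00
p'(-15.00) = -36.00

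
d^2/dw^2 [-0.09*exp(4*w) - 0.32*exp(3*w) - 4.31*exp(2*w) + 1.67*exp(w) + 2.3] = (-1.44*exp(3*w) - 2.88*exp(2*w) - 17.24*exp(w) + 1.67)*exp(w)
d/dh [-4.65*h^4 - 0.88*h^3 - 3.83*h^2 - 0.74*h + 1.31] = -18.6*h^3 - 2.64*h^2 - 7.66*h - 0.74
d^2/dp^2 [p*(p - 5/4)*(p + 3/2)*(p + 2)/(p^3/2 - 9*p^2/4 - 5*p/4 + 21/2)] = 63*(16*p^3 - 108*p^2 + 198*p - 51)/(8*p^6 - 156*p^5 + 1266*p^4 - 5473*p^3 + 13293*p^2 - 17199*p + 9261)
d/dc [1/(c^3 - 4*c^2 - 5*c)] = (-3*c^2 + 8*c + 5)/(c^2*(-c^2 + 4*c + 5)^2)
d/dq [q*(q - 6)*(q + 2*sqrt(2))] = 3*q^2 - 12*q + 4*sqrt(2)*q - 12*sqrt(2)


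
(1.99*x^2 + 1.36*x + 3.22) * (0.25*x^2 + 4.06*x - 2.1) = 0.4975*x^4 + 8.4194*x^3 + 2.1476*x^2 + 10.2172*x - 6.762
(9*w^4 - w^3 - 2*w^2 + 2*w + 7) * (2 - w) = -9*w^5 + 19*w^4 - 6*w^2 - 3*w + 14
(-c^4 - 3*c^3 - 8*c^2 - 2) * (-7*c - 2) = 7*c^5 + 23*c^4 + 62*c^3 + 16*c^2 + 14*c + 4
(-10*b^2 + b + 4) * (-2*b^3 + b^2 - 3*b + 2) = 20*b^5 - 12*b^4 + 23*b^3 - 19*b^2 - 10*b + 8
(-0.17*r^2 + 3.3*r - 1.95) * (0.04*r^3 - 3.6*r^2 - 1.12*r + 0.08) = -0.0068*r^5 + 0.744*r^4 - 11.7676*r^3 + 3.3104*r^2 + 2.448*r - 0.156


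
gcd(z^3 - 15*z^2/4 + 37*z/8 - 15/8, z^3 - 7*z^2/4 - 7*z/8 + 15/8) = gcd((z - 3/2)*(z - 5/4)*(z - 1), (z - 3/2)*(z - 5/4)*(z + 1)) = z^2 - 11*z/4 + 15/8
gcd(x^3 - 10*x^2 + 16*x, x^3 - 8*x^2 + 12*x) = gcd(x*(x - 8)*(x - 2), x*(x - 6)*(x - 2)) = x^2 - 2*x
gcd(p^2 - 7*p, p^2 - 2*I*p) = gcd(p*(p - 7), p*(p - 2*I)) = p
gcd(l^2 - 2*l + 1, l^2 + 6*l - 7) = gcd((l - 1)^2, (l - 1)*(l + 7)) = l - 1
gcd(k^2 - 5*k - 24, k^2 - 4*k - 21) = k + 3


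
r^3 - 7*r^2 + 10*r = r*(r - 5)*(r - 2)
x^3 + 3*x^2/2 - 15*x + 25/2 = (x - 5/2)*(x - 1)*(x + 5)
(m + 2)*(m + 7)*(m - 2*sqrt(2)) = m^3 - 2*sqrt(2)*m^2 + 9*m^2 - 18*sqrt(2)*m + 14*m - 28*sqrt(2)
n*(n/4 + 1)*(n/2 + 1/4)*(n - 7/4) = n^4/8 + 11*n^3/32 - 47*n^2/64 - 7*n/16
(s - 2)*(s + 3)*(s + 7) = s^3 + 8*s^2 + s - 42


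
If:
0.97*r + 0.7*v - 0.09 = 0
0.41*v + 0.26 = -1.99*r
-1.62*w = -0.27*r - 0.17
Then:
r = -0.22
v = 0.43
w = 0.07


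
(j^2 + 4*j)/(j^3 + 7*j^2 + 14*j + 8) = j/(j^2 + 3*j + 2)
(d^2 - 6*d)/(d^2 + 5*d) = (d - 6)/(d + 5)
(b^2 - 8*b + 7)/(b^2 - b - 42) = (b - 1)/(b + 6)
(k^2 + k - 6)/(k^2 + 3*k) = (k - 2)/k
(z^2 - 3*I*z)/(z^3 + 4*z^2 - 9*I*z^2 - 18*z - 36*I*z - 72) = z/(z^2 + z*(4 - 6*I) - 24*I)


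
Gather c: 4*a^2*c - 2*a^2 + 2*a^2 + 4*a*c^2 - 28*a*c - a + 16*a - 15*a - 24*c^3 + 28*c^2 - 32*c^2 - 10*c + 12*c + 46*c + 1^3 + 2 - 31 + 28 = -24*c^3 + c^2*(4*a - 4) + c*(4*a^2 - 28*a + 48)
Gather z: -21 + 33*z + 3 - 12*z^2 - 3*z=-12*z^2 + 30*z - 18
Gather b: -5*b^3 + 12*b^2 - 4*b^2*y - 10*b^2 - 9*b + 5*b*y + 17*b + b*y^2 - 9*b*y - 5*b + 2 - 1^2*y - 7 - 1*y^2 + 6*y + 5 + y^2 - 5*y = -5*b^3 + b^2*(2 - 4*y) + b*(y^2 - 4*y + 3)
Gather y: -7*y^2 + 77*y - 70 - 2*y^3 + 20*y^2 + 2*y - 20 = -2*y^3 + 13*y^2 + 79*y - 90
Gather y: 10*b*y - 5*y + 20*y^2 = 20*y^2 + y*(10*b - 5)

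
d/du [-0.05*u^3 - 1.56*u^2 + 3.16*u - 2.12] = -0.15*u^2 - 3.12*u + 3.16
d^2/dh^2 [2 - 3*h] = 0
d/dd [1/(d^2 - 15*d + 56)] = (15 - 2*d)/(d^2 - 15*d + 56)^2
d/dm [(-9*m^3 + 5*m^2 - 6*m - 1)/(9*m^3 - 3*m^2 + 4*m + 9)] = 2*(-9*m^4 + 18*m^3 - 107*m^2 + 42*m - 25)/(81*m^6 - 54*m^5 + 81*m^4 + 138*m^3 - 38*m^2 + 72*m + 81)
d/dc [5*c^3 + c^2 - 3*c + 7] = 15*c^2 + 2*c - 3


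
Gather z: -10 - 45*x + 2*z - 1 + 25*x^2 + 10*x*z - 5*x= 25*x^2 - 50*x + z*(10*x + 2) - 11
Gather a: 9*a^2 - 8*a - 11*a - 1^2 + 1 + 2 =9*a^2 - 19*a + 2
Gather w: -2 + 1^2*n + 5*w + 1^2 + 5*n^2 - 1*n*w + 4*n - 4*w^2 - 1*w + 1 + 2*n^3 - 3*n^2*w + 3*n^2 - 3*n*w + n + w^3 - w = 2*n^3 + 8*n^2 + 6*n + w^3 - 4*w^2 + w*(-3*n^2 - 4*n + 3)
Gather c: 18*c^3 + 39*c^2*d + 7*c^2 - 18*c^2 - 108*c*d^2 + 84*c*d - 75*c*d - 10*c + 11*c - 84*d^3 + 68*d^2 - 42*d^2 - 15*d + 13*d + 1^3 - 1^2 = 18*c^3 + c^2*(39*d - 11) + c*(-108*d^2 + 9*d + 1) - 84*d^3 + 26*d^2 - 2*d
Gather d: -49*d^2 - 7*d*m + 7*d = -49*d^2 + d*(7 - 7*m)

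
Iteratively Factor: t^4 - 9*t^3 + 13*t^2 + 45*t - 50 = (t - 5)*(t^3 - 4*t^2 - 7*t + 10) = (t - 5)*(t + 2)*(t^2 - 6*t + 5) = (t - 5)^2*(t + 2)*(t - 1)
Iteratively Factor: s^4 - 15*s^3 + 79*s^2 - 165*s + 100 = (s - 4)*(s^3 - 11*s^2 + 35*s - 25) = (s - 4)*(s - 1)*(s^2 - 10*s + 25) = (s - 5)*(s - 4)*(s - 1)*(s - 5)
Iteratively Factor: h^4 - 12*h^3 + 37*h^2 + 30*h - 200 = (h - 5)*(h^3 - 7*h^2 + 2*h + 40) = (h - 5)*(h + 2)*(h^2 - 9*h + 20) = (h - 5)*(h - 4)*(h + 2)*(h - 5)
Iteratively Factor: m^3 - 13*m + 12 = (m - 1)*(m^2 + m - 12) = (m - 1)*(m + 4)*(m - 3)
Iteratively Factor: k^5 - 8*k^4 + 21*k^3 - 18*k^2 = (k - 3)*(k^4 - 5*k^3 + 6*k^2) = k*(k - 3)*(k^3 - 5*k^2 + 6*k) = k*(k - 3)^2*(k^2 - 2*k) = k*(k - 3)^2*(k - 2)*(k)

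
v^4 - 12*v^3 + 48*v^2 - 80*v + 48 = (v - 6)*(v - 2)^3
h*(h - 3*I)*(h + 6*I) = h^3 + 3*I*h^2 + 18*h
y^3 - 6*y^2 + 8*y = y*(y - 4)*(y - 2)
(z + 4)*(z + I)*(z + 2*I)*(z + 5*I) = z^4 + 4*z^3 + 8*I*z^3 - 17*z^2 + 32*I*z^2 - 68*z - 10*I*z - 40*I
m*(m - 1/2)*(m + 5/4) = m^3 + 3*m^2/4 - 5*m/8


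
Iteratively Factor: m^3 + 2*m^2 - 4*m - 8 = (m - 2)*(m^2 + 4*m + 4) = (m - 2)*(m + 2)*(m + 2)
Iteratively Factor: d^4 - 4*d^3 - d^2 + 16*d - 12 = (d - 1)*(d^3 - 3*d^2 - 4*d + 12) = (d - 1)*(d + 2)*(d^2 - 5*d + 6) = (d - 3)*(d - 1)*(d + 2)*(d - 2)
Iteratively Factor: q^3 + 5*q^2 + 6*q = (q + 2)*(q^2 + 3*q) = (q + 2)*(q + 3)*(q)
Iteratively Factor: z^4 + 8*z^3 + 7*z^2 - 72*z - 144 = (z + 4)*(z^3 + 4*z^2 - 9*z - 36) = (z + 3)*(z + 4)*(z^2 + z - 12) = (z + 3)*(z + 4)^2*(z - 3)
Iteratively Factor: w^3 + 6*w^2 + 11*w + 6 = (w + 2)*(w^2 + 4*w + 3) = (w + 1)*(w + 2)*(w + 3)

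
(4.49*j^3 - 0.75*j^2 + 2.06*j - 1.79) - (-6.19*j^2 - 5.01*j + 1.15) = 4.49*j^3 + 5.44*j^2 + 7.07*j - 2.94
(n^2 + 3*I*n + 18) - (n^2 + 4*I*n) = -I*n + 18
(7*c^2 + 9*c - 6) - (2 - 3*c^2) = 10*c^2 + 9*c - 8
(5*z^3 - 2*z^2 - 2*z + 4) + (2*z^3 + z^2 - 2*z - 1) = 7*z^3 - z^2 - 4*z + 3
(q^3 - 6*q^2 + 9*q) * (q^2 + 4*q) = q^5 - 2*q^4 - 15*q^3 + 36*q^2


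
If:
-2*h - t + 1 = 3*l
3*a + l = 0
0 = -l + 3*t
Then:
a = -t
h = 1/2 - 5*t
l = 3*t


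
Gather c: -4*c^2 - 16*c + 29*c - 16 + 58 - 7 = -4*c^2 + 13*c + 35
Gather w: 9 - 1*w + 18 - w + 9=36 - 2*w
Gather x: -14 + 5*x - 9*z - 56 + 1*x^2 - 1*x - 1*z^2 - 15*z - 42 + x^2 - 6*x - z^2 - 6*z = 2*x^2 - 2*x - 2*z^2 - 30*z - 112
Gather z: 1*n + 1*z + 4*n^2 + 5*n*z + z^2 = 4*n^2 + n + z^2 + z*(5*n + 1)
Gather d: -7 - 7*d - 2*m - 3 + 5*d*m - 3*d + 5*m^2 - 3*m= d*(5*m - 10) + 5*m^2 - 5*m - 10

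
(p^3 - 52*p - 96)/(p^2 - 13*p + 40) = (p^2 + 8*p + 12)/(p - 5)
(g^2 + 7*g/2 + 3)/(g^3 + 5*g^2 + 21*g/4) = 2*(g + 2)/(g*(2*g + 7))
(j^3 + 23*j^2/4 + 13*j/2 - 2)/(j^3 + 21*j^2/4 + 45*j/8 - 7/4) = 2*(j + 4)/(2*j + 7)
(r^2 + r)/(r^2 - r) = (r + 1)/(r - 1)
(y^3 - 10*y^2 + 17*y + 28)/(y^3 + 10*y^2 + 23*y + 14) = (y^2 - 11*y + 28)/(y^2 + 9*y + 14)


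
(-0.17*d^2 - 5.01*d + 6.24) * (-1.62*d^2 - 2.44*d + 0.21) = 0.2754*d^4 + 8.531*d^3 + 2.0799*d^2 - 16.2777*d + 1.3104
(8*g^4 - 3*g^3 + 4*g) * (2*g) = 16*g^5 - 6*g^4 + 8*g^2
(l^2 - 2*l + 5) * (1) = l^2 - 2*l + 5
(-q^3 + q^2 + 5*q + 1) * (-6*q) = 6*q^4 - 6*q^3 - 30*q^2 - 6*q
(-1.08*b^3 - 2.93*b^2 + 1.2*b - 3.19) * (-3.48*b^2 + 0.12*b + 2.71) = 3.7584*b^5 + 10.0668*b^4 - 7.4544*b^3 + 3.3049*b^2 + 2.8692*b - 8.6449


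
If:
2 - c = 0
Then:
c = 2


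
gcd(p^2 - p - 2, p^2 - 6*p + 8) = p - 2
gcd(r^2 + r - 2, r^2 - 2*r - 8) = r + 2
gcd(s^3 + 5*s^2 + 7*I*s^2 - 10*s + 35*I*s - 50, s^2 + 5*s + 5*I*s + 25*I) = s^2 + s*(5 + 5*I) + 25*I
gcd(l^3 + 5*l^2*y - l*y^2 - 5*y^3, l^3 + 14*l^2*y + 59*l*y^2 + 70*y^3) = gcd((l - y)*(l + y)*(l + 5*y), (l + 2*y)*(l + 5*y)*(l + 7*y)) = l + 5*y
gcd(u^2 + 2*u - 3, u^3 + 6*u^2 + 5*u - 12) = u^2 + 2*u - 3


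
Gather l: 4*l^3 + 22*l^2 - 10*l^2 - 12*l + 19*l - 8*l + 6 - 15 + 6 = 4*l^3 + 12*l^2 - l - 3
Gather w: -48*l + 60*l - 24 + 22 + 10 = 12*l + 8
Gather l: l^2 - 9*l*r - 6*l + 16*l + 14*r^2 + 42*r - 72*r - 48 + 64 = l^2 + l*(10 - 9*r) + 14*r^2 - 30*r + 16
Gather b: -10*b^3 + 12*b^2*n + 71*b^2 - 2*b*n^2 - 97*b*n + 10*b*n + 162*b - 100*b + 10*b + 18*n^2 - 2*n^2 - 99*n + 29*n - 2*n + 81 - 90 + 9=-10*b^3 + b^2*(12*n + 71) + b*(-2*n^2 - 87*n + 72) + 16*n^2 - 72*n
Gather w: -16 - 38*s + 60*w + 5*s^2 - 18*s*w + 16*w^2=5*s^2 - 38*s + 16*w^2 + w*(60 - 18*s) - 16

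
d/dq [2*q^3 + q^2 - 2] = 2*q*(3*q + 1)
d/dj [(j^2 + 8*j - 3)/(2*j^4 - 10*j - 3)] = 2*((-j - 4)*(-2*j^4 + 10*j + 3) - (4*j^3 - 5)*(j^2 + 8*j - 3))/(-2*j^4 + 10*j + 3)^2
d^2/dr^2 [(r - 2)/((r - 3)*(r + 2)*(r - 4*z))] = 2*((r - 3)^2*(r - 2)*(r + 2)^2 + (r - 3)^2*(r - 2)*(r + 2)*(r - 4*z) + (r - 3)^2*(r - 2)*(r - 4*z)^2 - (r - 3)^2*(r + 2)^2*(r - 4*z) - (r - 3)^2*(r + 2)*(r - 4*z)^2 + (r - 3)*(r - 2)*(r + 2)^2*(r - 4*z) + (r - 3)*(r - 2)*(r + 2)*(r - 4*z)^2 - (r - 3)*(r + 2)^2*(r - 4*z)^2 + (r - 2)*(r + 2)^2*(r - 4*z)^2)/((r - 3)^3*(r + 2)^3*(r - 4*z)^3)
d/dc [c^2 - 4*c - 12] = 2*c - 4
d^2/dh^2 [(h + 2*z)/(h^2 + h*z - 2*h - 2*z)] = 2*((h + 2*z)*(2*h + z - 2)^2 + (-3*h - 3*z + 2)*(h^2 + h*z - 2*h - 2*z))/(h^2 + h*z - 2*h - 2*z)^3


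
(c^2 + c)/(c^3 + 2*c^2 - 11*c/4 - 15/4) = 4*c/(4*c^2 + 4*c - 15)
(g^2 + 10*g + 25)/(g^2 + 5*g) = (g + 5)/g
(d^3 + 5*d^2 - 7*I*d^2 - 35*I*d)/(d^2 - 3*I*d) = (d^2 + d*(5 - 7*I) - 35*I)/(d - 3*I)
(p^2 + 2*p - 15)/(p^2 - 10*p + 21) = (p + 5)/(p - 7)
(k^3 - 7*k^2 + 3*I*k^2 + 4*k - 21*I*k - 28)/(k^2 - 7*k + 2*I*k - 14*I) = (k^2 + 3*I*k + 4)/(k + 2*I)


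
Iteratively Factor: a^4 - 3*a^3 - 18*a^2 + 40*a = (a + 4)*(a^3 - 7*a^2 + 10*a) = (a - 2)*(a + 4)*(a^2 - 5*a) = (a - 5)*(a - 2)*(a + 4)*(a)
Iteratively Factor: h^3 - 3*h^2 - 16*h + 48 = (h + 4)*(h^2 - 7*h + 12) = (h - 4)*(h + 4)*(h - 3)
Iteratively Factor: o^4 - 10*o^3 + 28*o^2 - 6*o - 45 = (o - 3)*(o^3 - 7*o^2 + 7*o + 15) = (o - 3)^2*(o^2 - 4*o - 5) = (o - 5)*(o - 3)^2*(o + 1)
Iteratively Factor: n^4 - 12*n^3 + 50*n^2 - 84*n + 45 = (n - 5)*(n^3 - 7*n^2 + 15*n - 9) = (n - 5)*(n - 1)*(n^2 - 6*n + 9) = (n - 5)*(n - 3)*(n - 1)*(n - 3)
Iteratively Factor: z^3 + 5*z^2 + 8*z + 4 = (z + 1)*(z^2 + 4*z + 4) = (z + 1)*(z + 2)*(z + 2)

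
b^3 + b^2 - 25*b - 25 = (b - 5)*(b + 1)*(b + 5)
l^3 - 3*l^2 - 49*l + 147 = (l - 7)*(l - 3)*(l + 7)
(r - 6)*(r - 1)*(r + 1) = r^3 - 6*r^2 - r + 6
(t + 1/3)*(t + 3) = t^2 + 10*t/3 + 1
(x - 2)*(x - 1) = x^2 - 3*x + 2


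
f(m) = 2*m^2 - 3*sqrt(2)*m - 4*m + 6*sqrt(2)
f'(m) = 4*m - 3*sqrt(2) - 4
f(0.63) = 4.09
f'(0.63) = -5.72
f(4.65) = 13.40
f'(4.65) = 10.36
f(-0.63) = 14.47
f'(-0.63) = -10.76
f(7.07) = 50.18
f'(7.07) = 20.04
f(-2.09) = 34.45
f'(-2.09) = -16.60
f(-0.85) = 16.94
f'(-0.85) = -11.64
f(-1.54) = 25.92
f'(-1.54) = -14.40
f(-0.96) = 18.24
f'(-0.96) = -12.08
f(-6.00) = 129.94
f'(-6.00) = -32.24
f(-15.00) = 582.12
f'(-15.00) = -68.24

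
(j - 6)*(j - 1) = j^2 - 7*j + 6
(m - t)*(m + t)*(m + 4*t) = m^3 + 4*m^2*t - m*t^2 - 4*t^3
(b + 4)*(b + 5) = b^2 + 9*b + 20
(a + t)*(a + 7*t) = a^2 + 8*a*t + 7*t^2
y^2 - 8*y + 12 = (y - 6)*(y - 2)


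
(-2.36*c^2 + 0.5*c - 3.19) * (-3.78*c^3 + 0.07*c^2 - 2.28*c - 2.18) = 8.9208*c^5 - 2.0552*c^4 + 17.474*c^3 + 3.7815*c^2 + 6.1832*c + 6.9542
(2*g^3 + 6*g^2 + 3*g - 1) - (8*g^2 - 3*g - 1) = 2*g^3 - 2*g^2 + 6*g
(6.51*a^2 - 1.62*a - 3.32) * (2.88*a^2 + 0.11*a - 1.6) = 18.7488*a^4 - 3.9495*a^3 - 20.1558*a^2 + 2.2268*a + 5.312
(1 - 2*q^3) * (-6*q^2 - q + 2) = 12*q^5 + 2*q^4 - 4*q^3 - 6*q^2 - q + 2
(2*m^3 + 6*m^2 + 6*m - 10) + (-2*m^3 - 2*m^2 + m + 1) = 4*m^2 + 7*m - 9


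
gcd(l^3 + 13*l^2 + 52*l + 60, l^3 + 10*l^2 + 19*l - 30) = l^2 + 11*l + 30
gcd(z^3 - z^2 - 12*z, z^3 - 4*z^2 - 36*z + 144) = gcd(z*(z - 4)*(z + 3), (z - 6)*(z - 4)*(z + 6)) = z - 4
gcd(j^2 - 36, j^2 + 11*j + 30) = j + 6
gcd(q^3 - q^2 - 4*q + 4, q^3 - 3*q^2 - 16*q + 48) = 1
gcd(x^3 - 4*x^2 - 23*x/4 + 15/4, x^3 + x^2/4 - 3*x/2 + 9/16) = x^2 + x - 3/4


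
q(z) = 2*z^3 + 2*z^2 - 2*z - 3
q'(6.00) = 238.00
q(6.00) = 489.00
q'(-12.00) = 814.00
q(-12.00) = -3147.00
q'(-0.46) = -2.57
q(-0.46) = -1.85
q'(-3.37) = 52.66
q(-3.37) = -50.09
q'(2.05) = 31.42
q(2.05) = 18.54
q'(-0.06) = -2.22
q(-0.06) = -2.87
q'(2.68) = 51.81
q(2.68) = 44.50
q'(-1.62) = 7.27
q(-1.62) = -3.01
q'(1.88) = 26.73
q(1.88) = 13.60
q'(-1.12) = 1.05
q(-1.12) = -1.06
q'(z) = 6*z^2 + 4*z - 2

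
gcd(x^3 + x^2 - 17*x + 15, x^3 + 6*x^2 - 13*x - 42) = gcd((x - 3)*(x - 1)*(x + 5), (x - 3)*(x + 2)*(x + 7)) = x - 3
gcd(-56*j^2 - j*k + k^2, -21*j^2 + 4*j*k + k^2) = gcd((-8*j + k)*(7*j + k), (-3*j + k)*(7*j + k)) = 7*j + k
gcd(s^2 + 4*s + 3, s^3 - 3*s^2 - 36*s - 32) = s + 1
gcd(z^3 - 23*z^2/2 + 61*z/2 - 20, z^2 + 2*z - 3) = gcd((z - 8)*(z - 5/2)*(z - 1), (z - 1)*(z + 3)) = z - 1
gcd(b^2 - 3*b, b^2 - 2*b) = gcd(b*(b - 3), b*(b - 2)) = b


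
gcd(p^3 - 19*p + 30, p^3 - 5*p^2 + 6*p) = p^2 - 5*p + 6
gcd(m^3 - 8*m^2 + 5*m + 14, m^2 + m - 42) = 1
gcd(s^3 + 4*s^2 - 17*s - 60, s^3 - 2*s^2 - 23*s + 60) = s^2 + s - 20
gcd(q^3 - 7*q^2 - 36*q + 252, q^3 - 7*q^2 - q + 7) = q - 7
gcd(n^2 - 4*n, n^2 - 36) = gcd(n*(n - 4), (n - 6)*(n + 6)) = 1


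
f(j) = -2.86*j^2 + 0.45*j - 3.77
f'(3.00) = -16.71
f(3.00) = -28.16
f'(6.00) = -33.87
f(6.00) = -104.03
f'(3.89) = -21.80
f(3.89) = -45.30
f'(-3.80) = 22.19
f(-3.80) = -46.78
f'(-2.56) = 15.09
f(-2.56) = -23.67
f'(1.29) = -6.93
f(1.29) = -7.95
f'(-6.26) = 36.26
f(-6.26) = -118.66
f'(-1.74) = 10.40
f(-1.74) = -13.21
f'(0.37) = -1.67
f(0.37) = -4.00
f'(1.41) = -7.62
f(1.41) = -8.82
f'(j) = 0.45 - 5.72*j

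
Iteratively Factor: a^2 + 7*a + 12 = (a + 4)*(a + 3)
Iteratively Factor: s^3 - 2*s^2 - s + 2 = (s + 1)*(s^2 - 3*s + 2) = (s - 2)*(s + 1)*(s - 1)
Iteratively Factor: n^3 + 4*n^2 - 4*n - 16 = (n + 2)*(n^2 + 2*n - 8) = (n - 2)*(n + 2)*(n + 4)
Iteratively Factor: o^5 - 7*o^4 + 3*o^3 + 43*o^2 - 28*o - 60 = (o - 2)*(o^4 - 5*o^3 - 7*o^2 + 29*o + 30) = (o - 5)*(o - 2)*(o^3 - 7*o - 6) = (o - 5)*(o - 2)*(o + 1)*(o^2 - o - 6) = (o - 5)*(o - 2)*(o + 1)*(o + 2)*(o - 3)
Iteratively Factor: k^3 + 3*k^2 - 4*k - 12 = (k + 3)*(k^2 - 4) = (k - 2)*(k + 3)*(k + 2)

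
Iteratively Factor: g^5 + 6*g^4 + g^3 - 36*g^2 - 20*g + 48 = (g - 2)*(g^4 + 8*g^3 + 17*g^2 - 2*g - 24) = (g - 2)*(g - 1)*(g^3 + 9*g^2 + 26*g + 24) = (g - 2)*(g - 1)*(g + 4)*(g^2 + 5*g + 6) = (g - 2)*(g - 1)*(g + 2)*(g + 4)*(g + 3)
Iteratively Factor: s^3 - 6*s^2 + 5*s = (s - 5)*(s^2 - s) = (s - 5)*(s - 1)*(s)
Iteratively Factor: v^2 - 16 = (v - 4)*(v + 4)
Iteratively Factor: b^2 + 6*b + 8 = (b + 2)*(b + 4)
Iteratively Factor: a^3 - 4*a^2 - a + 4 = (a - 1)*(a^2 - 3*a - 4) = (a - 1)*(a + 1)*(a - 4)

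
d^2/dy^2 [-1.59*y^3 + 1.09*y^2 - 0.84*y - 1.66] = 2.18 - 9.54*y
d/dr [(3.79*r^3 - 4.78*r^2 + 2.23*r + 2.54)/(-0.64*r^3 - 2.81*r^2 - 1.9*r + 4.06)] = (-8.88178419700125e-16*r^5 - 13.7091*r^4 - 11.5476*r^3 + 66.3873*r^2 - 24.5388*r + 13.8798)/(0.4096*r^6 + 3.5968*r^5 + 10.3281*r^4 + 5.4812*r^3 - 19.2072*r^2 - 15.428*r + 16.4836)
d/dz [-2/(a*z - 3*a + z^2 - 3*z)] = 2*(a + 2*z - 3)/(a*z - 3*a + z^2 - 3*z)^2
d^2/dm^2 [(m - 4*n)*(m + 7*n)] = 2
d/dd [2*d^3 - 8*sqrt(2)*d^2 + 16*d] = 6*d^2 - 16*sqrt(2)*d + 16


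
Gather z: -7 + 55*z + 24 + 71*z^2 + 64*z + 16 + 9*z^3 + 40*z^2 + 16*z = 9*z^3 + 111*z^2 + 135*z + 33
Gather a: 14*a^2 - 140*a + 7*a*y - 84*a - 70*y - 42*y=14*a^2 + a*(7*y - 224) - 112*y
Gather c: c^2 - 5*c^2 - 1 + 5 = 4 - 4*c^2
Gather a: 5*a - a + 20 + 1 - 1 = 4*a + 20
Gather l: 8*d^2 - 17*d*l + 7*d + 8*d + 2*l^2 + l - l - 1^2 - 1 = 8*d^2 - 17*d*l + 15*d + 2*l^2 - 2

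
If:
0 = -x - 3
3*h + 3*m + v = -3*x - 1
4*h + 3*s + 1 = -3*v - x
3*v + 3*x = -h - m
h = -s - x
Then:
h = -113/8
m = 16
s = 137/8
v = 19/8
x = -3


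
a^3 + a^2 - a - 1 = (a - 1)*(a + 1)^2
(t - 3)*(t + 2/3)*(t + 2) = t^3 - t^2/3 - 20*t/3 - 4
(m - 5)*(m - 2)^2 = m^3 - 9*m^2 + 24*m - 20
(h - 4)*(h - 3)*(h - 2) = h^3 - 9*h^2 + 26*h - 24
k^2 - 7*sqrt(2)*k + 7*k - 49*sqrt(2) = (k + 7)*(k - 7*sqrt(2))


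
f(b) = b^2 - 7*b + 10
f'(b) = 2*b - 7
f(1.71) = 0.95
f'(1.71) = -3.58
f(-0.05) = 10.35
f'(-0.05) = -7.10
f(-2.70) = 36.19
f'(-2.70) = -12.40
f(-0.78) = 16.07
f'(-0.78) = -8.56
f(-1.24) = 20.22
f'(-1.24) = -9.48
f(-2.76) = 36.94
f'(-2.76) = -12.52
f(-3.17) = 42.24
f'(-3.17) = -13.34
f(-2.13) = 29.45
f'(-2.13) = -11.26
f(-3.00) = 40.00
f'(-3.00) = -13.00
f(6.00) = 4.00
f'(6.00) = 5.00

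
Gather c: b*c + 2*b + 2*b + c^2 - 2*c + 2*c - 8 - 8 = b*c + 4*b + c^2 - 16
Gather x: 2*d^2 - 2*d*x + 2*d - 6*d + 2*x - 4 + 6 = 2*d^2 - 4*d + x*(2 - 2*d) + 2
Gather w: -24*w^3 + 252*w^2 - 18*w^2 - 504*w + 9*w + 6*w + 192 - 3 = -24*w^3 + 234*w^2 - 489*w + 189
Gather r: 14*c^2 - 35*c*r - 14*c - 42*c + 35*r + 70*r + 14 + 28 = 14*c^2 - 56*c + r*(105 - 35*c) + 42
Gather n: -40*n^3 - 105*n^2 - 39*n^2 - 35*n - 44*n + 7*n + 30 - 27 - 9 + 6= -40*n^3 - 144*n^2 - 72*n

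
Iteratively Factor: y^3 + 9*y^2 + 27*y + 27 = (y + 3)*(y^2 + 6*y + 9) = (y + 3)^2*(y + 3)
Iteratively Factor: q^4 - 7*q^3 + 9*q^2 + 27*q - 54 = (q - 3)*(q^3 - 4*q^2 - 3*q + 18) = (q - 3)*(q + 2)*(q^2 - 6*q + 9) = (q - 3)^2*(q + 2)*(q - 3)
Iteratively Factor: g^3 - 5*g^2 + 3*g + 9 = (g - 3)*(g^2 - 2*g - 3) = (g - 3)^2*(g + 1)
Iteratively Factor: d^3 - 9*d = (d + 3)*(d^2 - 3*d) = d*(d + 3)*(d - 3)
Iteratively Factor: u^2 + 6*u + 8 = (u + 2)*(u + 4)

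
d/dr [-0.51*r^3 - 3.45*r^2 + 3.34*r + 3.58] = -1.53*r^2 - 6.9*r + 3.34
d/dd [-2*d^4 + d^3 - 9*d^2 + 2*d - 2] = -8*d^3 + 3*d^2 - 18*d + 2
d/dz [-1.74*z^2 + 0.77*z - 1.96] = 0.77 - 3.48*z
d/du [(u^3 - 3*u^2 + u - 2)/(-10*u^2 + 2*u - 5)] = (-10*u^4 + 4*u^3 - 11*u^2 - 10*u - 1)/(100*u^4 - 40*u^3 + 104*u^2 - 20*u + 25)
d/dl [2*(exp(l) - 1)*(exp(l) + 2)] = (4*exp(l) + 2)*exp(l)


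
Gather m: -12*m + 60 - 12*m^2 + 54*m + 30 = -12*m^2 + 42*m + 90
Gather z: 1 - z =1 - z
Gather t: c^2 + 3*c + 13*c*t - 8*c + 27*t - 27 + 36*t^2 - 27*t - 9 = c^2 + 13*c*t - 5*c + 36*t^2 - 36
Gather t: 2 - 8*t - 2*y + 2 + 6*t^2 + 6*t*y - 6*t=6*t^2 + t*(6*y - 14) - 2*y + 4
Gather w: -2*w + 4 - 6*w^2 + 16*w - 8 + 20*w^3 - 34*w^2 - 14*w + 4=20*w^3 - 40*w^2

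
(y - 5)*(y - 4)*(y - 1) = y^3 - 10*y^2 + 29*y - 20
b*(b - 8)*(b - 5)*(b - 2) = b^4 - 15*b^3 + 66*b^2 - 80*b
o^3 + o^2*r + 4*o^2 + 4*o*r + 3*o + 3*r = (o + 1)*(o + 3)*(o + r)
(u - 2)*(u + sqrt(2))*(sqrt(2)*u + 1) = sqrt(2)*u^3 - 2*sqrt(2)*u^2 + 3*u^2 - 6*u + sqrt(2)*u - 2*sqrt(2)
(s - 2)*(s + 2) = s^2 - 4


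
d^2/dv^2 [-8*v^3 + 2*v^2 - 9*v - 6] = 4 - 48*v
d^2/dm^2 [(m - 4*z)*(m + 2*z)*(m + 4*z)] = 6*m + 4*z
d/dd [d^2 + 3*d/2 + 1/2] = 2*d + 3/2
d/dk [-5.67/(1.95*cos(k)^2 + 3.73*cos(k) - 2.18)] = -(22.113*cos(k) + 21.1491)*sin(k)/(1.95*cos(k)^2 + 3.73*cos(k) - 2.18)^2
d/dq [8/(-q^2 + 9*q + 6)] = 8*(2*q - 9)/(-q^2 + 9*q + 6)^2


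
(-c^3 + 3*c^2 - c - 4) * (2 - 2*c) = 2*c^4 - 8*c^3 + 8*c^2 + 6*c - 8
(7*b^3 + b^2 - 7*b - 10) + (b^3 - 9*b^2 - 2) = 8*b^3 - 8*b^2 - 7*b - 12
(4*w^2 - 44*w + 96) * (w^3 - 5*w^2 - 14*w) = 4*w^5 - 64*w^4 + 260*w^3 + 136*w^2 - 1344*w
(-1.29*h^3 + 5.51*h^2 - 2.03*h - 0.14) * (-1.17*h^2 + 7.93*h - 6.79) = 1.5093*h^5 - 16.6764*h^4 + 54.8285*h^3 - 53.347*h^2 + 12.6735*h + 0.9506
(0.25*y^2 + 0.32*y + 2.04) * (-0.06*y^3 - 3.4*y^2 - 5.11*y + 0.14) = -0.015*y^5 - 0.8692*y^4 - 2.4879*y^3 - 8.5362*y^2 - 10.3796*y + 0.2856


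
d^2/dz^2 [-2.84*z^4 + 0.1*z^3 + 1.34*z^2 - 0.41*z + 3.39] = -34.08*z^2 + 0.6*z + 2.68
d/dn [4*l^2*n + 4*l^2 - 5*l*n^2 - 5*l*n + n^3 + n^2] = 4*l^2 - 10*l*n - 5*l + 3*n^2 + 2*n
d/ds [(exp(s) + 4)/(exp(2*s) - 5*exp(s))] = (-exp(2*s) - 8*exp(s) + 20)*exp(-s)/(exp(2*s) - 10*exp(s) + 25)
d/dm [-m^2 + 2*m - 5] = 2 - 2*m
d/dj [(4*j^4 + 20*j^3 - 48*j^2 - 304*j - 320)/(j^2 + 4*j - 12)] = 4*(2*j^5 + 17*j^4 - 8*j^3 - 152*j^2 + 448*j + 1232)/(j^4 + 8*j^3 - 8*j^2 - 96*j + 144)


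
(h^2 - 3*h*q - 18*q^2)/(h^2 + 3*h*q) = (h - 6*q)/h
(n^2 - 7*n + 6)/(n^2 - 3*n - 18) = (n - 1)/(n + 3)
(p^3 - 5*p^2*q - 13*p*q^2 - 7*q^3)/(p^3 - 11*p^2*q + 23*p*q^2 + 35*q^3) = (p + q)/(p - 5*q)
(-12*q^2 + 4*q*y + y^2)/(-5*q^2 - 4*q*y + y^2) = (12*q^2 - 4*q*y - y^2)/(5*q^2 + 4*q*y - y^2)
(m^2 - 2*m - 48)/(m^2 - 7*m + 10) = (m^2 - 2*m - 48)/(m^2 - 7*m + 10)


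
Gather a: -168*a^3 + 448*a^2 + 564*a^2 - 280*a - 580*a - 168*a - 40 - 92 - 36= -168*a^3 + 1012*a^2 - 1028*a - 168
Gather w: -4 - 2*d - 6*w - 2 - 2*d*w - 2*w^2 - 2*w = -2*d - 2*w^2 + w*(-2*d - 8) - 6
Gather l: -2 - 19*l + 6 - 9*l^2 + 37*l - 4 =-9*l^2 + 18*l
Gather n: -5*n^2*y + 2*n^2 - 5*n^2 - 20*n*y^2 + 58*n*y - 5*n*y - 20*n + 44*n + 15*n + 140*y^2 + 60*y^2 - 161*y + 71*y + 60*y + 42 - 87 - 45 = n^2*(-5*y - 3) + n*(-20*y^2 + 53*y + 39) + 200*y^2 - 30*y - 90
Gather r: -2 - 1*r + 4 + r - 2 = 0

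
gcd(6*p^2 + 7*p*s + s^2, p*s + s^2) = p + s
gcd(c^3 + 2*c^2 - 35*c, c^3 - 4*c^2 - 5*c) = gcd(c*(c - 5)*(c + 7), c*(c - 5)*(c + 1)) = c^2 - 5*c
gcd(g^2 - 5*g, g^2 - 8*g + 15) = g - 5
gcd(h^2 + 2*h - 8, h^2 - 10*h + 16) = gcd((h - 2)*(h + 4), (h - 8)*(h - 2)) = h - 2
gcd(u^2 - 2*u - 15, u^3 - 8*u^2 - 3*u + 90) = u^2 - 2*u - 15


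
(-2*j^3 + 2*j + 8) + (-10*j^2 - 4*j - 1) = -2*j^3 - 10*j^2 - 2*j + 7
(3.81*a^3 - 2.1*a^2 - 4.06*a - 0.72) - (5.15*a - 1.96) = 3.81*a^3 - 2.1*a^2 - 9.21*a + 1.24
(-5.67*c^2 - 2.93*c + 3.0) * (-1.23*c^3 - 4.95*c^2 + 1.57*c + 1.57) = 6.9741*c^5 + 31.6704*c^4 + 1.9116*c^3 - 28.352*c^2 + 0.1099*c + 4.71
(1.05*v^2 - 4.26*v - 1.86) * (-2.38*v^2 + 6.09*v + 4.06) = -2.499*v^4 + 16.5333*v^3 - 17.2536*v^2 - 28.623*v - 7.5516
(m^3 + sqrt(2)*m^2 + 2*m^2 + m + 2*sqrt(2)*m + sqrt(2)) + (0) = m^3 + sqrt(2)*m^2 + 2*m^2 + m + 2*sqrt(2)*m + sqrt(2)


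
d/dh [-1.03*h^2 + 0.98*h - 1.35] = 0.98 - 2.06*h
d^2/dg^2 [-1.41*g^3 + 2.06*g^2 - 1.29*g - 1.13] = 4.12 - 8.46*g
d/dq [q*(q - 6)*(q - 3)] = 3*q^2 - 18*q + 18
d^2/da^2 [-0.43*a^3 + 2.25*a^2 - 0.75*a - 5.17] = 4.5 - 2.58*a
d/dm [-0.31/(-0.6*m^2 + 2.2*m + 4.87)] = (0.682 - 0.372*m)/(-0.6*m^2 + 2.2*m + 4.87)^2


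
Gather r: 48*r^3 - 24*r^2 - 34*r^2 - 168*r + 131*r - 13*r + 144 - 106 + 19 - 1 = 48*r^3 - 58*r^2 - 50*r + 56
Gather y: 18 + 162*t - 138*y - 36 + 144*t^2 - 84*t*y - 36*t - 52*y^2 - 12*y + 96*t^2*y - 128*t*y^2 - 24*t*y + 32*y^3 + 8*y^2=144*t^2 + 126*t + 32*y^3 + y^2*(-128*t - 44) + y*(96*t^2 - 108*t - 150) - 18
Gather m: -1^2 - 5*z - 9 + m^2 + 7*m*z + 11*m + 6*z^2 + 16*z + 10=m^2 + m*(7*z + 11) + 6*z^2 + 11*z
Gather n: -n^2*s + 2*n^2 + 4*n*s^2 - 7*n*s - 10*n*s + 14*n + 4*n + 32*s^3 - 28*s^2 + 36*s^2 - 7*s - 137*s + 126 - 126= n^2*(2 - s) + n*(4*s^2 - 17*s + 18) + 32*s^3 + 8*s^2 - 144*s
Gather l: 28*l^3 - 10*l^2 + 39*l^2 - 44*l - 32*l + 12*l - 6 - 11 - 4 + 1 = 28*l^3 + 29*l^2 - 64*l - 20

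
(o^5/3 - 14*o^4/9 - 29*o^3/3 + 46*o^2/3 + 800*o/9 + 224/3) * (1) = o^5/3 - 14*o^4/9 - 29*o^3/3 + 46*o^2/3 + 800*o/9 + 224/3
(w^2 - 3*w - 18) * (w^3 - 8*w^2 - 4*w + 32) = w^5 - 11*w^4 + 2*w^3 + 188*w^2 - 24*w - 576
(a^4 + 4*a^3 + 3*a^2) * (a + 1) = a^5 + 5*a^4 + 7*a^3 + 3*a^2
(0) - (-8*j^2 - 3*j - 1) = 8*j^2 + 3*j + 1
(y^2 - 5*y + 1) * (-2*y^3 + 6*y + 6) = -2*y^5 + 10*y^4 + 4*y^3 - 24*y^2 - 24*y + 6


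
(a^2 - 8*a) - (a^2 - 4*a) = -4*a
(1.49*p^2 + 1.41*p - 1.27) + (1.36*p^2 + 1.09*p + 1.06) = 2.85*p^2 + 2.5*p - 0.21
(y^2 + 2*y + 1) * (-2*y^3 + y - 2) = -2*y^5 - 4*y^4 - y^3 - 3*y - 2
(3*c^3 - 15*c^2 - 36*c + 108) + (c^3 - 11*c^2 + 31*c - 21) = 4*c^3 - 26*c^2 - 5*c + 87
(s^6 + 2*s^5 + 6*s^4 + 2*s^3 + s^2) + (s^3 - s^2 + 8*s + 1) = s^6 + 2*s^5 + 6*s^4 + 3*s^3 + 8*s + 1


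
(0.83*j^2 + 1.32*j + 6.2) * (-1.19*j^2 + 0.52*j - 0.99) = -0.9877*j^4 - 1.1392*j^3 - 7.5133*j^2 + 1.9172*j - 6.138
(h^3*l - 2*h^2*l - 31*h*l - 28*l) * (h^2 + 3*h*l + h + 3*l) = h^5*l + 3*h^4*l^2 - h^4*l - 3*h^3*l^2 - 33*h^3*l - 99*h^2*l^2 - 59*h^2*l - 177*h*l^2 - 28*h*l - 84*l^2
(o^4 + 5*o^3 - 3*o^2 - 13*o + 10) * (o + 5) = o^5 + 10*o^4 + 22*o^3 - 28*o^2 - 55*o + 50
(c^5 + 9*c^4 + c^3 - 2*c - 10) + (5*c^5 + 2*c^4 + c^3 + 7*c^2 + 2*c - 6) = 6*c^5 + 11*c^4 + 2*c^3 + 7*c^2 - 16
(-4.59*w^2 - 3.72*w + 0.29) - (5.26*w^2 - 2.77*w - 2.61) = -9.85*w^2 - 0.95*w + 2.9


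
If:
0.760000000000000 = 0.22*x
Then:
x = 3.45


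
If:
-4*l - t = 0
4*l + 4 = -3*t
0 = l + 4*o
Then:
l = 1/2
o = -1/8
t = -2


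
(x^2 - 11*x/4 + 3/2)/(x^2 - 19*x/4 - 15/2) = (-4*x^2 + 11*x - 6)/(-4*x^2 + 19*x + 30)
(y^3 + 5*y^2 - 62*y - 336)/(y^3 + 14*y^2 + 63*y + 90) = (y^2 - y - 56)/(y^2 + 8*y + 15)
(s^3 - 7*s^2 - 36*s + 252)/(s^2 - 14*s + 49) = (s^2 - 36)/(s - 7)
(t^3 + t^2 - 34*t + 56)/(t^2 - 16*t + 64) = (t^3 + t^2 - 34*t + 56)/(t^2 - 16*t + 64)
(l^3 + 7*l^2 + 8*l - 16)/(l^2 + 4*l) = l + 3 - 4/l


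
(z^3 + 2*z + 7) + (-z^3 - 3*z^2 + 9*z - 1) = -3*z^2 + 11*z + 6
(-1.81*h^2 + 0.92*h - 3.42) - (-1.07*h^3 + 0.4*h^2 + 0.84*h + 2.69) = 1.07*h^3 - 2.21*h^2 + 0.0800000000000001*h - 6.11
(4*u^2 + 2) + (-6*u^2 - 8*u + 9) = -2*u^2 - 8*u + 11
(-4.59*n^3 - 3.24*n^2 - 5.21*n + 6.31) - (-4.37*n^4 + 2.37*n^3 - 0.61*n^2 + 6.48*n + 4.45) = 4.37*n^4 - 6.96*n^3 - 2.63*n^2 - 11.69*n + 1.86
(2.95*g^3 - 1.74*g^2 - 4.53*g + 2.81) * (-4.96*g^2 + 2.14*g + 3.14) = -14.632*g^5 + 14.9434*g^4 + 28.0082*g^3 - 29.0954*g^2 - 8.2108*g + 8.8234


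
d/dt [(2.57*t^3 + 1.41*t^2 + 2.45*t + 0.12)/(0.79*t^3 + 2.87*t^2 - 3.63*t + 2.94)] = (6.262*t^4 - 22.5292*t^3 + 10.2332*t^2 + 7.602*t + 7.6386)/(0.6241*t^6 + 4.5346*t^5 + 2.5015*t^4 - 16.191*t^3 + 30.0525*t^2 - 21.3444*t + 8.6436)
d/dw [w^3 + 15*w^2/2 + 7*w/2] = 3*w^2 + 15*w + 7/2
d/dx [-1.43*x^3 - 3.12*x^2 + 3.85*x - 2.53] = -4.29*x^2 - 6.24*x + 3.85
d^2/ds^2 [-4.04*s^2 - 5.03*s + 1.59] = -8.08000000000000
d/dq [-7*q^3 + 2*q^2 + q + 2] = -21*q^2 + 4*q + 1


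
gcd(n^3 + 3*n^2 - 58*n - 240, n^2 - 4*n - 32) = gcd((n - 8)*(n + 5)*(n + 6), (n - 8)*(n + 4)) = n - 8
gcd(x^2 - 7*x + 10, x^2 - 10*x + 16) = x - 2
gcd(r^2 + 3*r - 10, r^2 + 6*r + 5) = r + 5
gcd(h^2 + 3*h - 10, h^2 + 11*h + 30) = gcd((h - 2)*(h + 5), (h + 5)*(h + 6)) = h + 5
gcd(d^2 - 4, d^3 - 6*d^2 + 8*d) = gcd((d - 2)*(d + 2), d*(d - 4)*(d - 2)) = d - 2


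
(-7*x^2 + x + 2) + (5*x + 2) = -7*x^2 + 6*x + 4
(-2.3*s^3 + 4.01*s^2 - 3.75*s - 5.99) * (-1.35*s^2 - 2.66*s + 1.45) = 3.105*s^5 + 0.704499999999999*s^4 - 8.9391*s^3 + 23.876*s^2 + 10.4959*s - 8.6855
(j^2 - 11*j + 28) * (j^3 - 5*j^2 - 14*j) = j^5 - 16*j^4 + 69*j^3 + 14*j^2 - 392*j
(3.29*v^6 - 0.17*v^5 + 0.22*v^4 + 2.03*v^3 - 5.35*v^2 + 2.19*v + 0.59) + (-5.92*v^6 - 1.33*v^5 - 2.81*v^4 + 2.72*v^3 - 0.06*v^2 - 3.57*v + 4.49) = -2.63*v^6 - 1.5*v^5 - 2.59*v^4 + 4.75*v^3 - 5.41*v^2 - 1.38*v + 5.08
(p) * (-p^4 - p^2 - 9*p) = -p^5 - p^3 - 9*p^2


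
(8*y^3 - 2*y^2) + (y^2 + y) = 8*y^3 - y^2 + y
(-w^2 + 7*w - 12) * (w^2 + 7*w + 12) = -w^4 + 25*w^2 - 144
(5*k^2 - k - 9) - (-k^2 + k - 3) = 6*k^2 - 2*k - 6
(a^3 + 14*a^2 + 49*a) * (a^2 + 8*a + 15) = a^5 + 22*a^4 + 176*a^3 + 602*a^2 + 735*a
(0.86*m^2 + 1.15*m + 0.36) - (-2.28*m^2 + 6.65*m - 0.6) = 3.14*m^2 - 5.5*m + 0.96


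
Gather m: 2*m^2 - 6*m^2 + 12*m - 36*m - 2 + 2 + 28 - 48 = -4*m^2 - 24*m - 20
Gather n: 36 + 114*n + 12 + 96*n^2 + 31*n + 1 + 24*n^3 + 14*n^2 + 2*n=24*n^3 + 110*n^2 + 147*n + 49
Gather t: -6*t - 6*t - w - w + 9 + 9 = -12*t - 2*w + 18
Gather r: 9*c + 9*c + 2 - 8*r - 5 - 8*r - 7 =18*c - 16*r - 10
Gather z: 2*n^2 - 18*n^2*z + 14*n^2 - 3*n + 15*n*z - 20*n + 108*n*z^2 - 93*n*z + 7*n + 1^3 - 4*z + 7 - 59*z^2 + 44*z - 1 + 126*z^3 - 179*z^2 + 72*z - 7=16*n^2 - 16*n + 126*z^3 + z^2*(108*n - 238) + z*(-18*n^2 - 78*n + 112)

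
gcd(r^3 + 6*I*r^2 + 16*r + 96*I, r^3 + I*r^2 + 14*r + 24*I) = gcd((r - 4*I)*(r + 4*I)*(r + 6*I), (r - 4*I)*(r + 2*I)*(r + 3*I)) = r - 4*I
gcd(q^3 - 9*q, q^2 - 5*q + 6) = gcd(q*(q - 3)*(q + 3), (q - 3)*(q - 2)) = q - 3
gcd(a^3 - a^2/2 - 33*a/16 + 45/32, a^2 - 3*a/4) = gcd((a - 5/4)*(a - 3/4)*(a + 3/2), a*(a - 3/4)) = a - 3/4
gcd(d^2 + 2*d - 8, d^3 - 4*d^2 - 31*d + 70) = d - 2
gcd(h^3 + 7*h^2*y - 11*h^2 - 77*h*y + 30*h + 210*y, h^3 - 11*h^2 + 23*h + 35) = h - 5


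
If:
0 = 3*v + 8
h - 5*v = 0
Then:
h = -40/3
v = -8/3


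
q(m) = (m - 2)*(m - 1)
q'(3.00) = 3.00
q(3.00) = 2.00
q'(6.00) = 9.00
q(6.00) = 20.00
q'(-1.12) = -5.24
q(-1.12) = 6.61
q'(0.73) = -1.54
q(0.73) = 0.34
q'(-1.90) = -6.80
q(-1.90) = 11.31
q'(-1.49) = -5.98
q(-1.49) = 8.69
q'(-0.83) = -4.66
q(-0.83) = 5.18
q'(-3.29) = -9.58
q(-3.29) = 22.69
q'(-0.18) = -3.36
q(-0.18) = 2.57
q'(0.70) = -1.60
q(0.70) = 0.39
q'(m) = 2*m - 3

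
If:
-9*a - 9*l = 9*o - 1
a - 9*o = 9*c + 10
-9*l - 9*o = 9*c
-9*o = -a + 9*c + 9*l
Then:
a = 0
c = -1/9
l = 10/9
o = -1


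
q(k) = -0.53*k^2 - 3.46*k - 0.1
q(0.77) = -3.08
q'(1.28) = -4.82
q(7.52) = -56.09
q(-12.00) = -34.90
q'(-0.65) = -2.77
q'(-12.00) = 9.26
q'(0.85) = -4.36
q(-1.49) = 3.88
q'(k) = -1.06*k - 3.46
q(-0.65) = 1.93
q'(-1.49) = -1.88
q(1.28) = -5.40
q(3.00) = -15.25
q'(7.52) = -11.43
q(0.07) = -0.34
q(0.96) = -3.91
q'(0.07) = -3.53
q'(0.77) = -4.28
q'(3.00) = -6.64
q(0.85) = -3.42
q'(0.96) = -4.48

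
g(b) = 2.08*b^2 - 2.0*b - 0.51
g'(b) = 4.16*b - 2.0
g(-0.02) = -0.47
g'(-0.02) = -2.08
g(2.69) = 9.16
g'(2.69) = 9.19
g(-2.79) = 21.26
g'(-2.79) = -13.61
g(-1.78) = 9.64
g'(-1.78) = -9.40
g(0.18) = -0.80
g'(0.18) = -1.25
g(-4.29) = 46.35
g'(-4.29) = -19.85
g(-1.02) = 3.69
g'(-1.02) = -6.24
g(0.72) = -0.87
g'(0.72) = 1.00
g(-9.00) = 185.97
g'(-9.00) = -39.44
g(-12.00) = 323.01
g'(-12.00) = -51.92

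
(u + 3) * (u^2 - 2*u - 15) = u^3 + u^2 - 21*u - 45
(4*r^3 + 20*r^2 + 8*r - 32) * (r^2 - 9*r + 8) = 4*r^5 - 16*r^4 - 140*r^3 + 56*r^2 + 352*r - 256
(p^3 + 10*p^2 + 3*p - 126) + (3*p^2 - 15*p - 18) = p^3 + 13*p^2 - 12*p - 144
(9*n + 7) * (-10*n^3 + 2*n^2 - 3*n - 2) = -90*n^4 - 52*n^3 - 13*n^2 - 39*n - 14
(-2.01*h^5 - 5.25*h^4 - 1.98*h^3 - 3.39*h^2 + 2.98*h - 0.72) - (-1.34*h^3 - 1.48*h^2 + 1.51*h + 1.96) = -2.01*h^5 - 5.25*h^4 - 0.64*h^3 - 1.91*h^2 + 1.47*h - 2.68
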